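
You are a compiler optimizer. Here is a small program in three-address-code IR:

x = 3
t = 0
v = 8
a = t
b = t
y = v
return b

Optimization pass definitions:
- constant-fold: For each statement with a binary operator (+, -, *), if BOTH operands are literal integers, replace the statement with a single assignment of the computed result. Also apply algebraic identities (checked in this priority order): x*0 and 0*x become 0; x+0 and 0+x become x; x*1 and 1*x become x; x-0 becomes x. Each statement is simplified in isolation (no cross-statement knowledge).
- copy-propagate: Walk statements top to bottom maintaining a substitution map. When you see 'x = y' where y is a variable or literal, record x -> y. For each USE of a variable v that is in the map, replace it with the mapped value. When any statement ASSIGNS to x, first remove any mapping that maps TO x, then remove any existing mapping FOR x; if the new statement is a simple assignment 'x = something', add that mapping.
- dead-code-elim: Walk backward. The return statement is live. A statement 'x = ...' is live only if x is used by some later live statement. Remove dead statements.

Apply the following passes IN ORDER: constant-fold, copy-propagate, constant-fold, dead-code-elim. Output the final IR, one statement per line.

Answer: return 0

Derivation:
Initial IR:
  x = 3
  t = 0
  v = 8
  a = t
  b = t
  y = v
  return b
After constant-fold (7 stmts):
  x = 3
  t = 0
  v = 8
  a = t
  b = t
  y = v
  return b
After copy-propagate (7 stmts):
  x = 3
  t = 0
  v = 8
  a = 0
  b = 0
  y = 8
  return 0
After constant-fold (7 stmts):
  x = 3
  t = 0
  v = 8
  a = 0
  b = 0
  y = 8
  return 0
After dead-code-elim (1 stmts):
  return 0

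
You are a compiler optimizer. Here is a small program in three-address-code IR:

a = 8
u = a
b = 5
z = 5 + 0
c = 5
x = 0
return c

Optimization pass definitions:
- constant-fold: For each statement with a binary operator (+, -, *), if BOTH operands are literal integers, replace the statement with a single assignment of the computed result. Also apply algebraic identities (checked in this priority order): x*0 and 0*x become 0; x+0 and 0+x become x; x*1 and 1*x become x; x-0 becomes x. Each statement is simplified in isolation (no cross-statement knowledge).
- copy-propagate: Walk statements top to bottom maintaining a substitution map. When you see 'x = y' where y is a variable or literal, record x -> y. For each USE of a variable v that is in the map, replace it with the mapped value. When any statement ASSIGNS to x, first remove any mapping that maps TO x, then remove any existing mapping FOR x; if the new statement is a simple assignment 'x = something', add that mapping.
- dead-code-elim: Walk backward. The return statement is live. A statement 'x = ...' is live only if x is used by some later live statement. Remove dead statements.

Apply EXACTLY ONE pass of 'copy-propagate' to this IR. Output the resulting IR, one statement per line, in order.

Answer: a = 8
u = 8
b = 5
z = 5 + 0
c = 5
x = 0
return 5

Derivation:
Applying copy-propagate statement-by-statement:
  [1] a = 8  (unchanged)
  [2] u = a  -> u = 8
  [3] b = 5  (unchanged)
  [4] z = 5 + 0  (unchanged)
  [5] c = 5  (unchanged)
  [6] x = 0  (unchanged)
  [7] return c  -> return 5
Result (7 stmts):
  a = 8
  u = 8
  b = 5
  z = 5 + 0
  c = 5
  x = 0
  return 5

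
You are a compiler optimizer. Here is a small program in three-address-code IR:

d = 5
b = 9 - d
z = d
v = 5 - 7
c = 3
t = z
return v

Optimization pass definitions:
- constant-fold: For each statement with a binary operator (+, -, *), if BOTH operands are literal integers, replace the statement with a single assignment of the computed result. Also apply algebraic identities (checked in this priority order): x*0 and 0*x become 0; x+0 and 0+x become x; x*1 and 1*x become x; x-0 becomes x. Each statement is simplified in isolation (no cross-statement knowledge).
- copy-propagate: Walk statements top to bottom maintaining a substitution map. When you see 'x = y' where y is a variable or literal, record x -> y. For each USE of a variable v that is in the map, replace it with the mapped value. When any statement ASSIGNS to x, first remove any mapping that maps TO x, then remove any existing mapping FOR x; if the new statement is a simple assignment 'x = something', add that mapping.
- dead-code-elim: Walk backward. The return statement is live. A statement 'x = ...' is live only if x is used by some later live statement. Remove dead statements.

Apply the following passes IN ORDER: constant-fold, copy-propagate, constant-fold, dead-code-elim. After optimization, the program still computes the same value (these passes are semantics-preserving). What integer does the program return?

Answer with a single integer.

Answer: -2

Derivation:
Initial IR:
  d = 5
  b = 9 - d
  z = d
  v = 5 - 7
  c = 3
  t = z
  return v
After constant-fold (7 stmts):
  d = 5
  b = 9 - d
  z = d
  v = -2
  c = 3
  t = z
  return v
After copy-propagate (7 stmts):
  d = 5
  b = 9 - 5
  z = 5
  v = -2
  c = 3
  t = 5
  return -2
After constant-fold (7 stmts):
  d = 5
  b = 4
  z = 5
  v = -2
  c = 3
  t = 5
  return -2
After dead-code-elim (1 stmts):
  return -2
Evaluate:
  d = 5  =>  d = 5
  b = 9 - d  =>  b = 4
  z = d  =>  z = 5
  v = 5 - 7  =>  v = -2
  c = 3  =>  c = 3
  t = z  =>  t = 5
  return v = -2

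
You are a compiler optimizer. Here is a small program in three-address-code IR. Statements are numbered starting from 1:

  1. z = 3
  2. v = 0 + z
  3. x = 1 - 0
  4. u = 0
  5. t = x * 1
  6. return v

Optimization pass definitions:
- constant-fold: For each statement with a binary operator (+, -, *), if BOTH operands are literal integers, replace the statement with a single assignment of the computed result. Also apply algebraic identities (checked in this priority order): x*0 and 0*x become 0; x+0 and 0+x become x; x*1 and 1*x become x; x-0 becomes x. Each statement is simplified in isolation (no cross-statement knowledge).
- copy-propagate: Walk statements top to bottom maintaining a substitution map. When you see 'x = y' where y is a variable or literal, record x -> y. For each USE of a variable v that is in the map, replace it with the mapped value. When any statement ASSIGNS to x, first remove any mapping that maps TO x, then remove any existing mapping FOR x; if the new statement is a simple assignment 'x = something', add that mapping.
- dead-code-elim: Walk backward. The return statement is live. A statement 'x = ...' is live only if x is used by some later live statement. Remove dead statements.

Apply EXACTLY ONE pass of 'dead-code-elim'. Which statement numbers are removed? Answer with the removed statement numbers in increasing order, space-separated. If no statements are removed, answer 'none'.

Answer: 3 4 5

Derivation:
Backward liveness scan:
Stmt 1 'z = 3': KEEP (z is live); live-in = []
Stmt 2 'v = 0 + z': KEEP (v is live); live-in = ['z']
Stmt 3 'x = 1 - 0': DEAD (x not in live set ['v'])
Stmt 4 'u = 0': DEAD (u not in live set ['v'])
Stmt 5 't = x * 1': DEAD (t not in live set ['v'])
Stmt 6 'return v': KEEP (return); live-in = ['v']
Removed statement numbers: [3, 4, 5]
Surviving IR:
  z = 3
  v = 0 + z
  return v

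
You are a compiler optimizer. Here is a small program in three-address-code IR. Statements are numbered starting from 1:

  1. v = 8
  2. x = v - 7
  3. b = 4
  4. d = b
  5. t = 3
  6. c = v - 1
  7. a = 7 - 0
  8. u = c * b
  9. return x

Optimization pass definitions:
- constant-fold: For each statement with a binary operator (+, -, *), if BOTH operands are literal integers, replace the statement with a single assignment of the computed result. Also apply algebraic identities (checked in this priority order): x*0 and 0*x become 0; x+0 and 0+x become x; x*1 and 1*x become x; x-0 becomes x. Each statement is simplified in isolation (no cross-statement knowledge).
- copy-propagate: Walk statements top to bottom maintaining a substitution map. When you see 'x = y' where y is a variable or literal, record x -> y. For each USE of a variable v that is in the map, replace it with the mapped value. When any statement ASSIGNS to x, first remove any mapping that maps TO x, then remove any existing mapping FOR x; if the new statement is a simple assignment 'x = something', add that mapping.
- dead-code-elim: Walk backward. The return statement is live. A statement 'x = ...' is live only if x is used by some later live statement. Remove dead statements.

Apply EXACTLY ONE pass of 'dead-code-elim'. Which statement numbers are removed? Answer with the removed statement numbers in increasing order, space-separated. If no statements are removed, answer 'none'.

Backward liveness scan:
Stmt 1 'v = 8': KEEP (v is live); live-in = []
Stmt 2 'x = v - 7': KEEP (x is live); live-in = ['v']
Stmt 3 'b = 4': DEAD (b not in live set ['x'])
Stmt 4 'd = b': DEAD (d not in live set ['x'])
Stmt 5 't = 3': DEAD (t not in live set ['x'])
Stmt 6 'c = v - 1': DEAD (c not in live set ['x'])
Stmt 7 'a = 7 - 0': DEAD (a not in live set ['x'])
Stmt 8 'u = c * b': DEAD (u not in live set ['x'])
Stmt 9 'return x': KEEP (return); live-in = ['x']
Removed statement numbers: [3, 4, 5, 6, 7, 8]
Surviving IR:
  v = 8
  x = v - 7
  return x

Answer: 3 4 5 6 7 8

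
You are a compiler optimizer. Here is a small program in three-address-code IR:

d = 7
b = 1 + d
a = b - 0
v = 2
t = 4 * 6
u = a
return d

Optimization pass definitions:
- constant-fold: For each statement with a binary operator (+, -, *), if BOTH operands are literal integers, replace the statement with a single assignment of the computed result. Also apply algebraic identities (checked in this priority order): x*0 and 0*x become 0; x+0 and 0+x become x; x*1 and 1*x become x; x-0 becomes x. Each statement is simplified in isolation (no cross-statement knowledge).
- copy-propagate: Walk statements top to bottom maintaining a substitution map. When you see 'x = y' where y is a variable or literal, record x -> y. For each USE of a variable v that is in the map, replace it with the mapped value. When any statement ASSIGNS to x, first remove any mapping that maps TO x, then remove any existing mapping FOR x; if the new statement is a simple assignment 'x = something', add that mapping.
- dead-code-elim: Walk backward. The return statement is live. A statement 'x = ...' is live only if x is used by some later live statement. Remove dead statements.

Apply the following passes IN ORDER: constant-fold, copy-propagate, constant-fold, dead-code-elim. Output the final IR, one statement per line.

Answer: return 7

Derivation:
Initial IR:
  d = 7
  b = 1 + d
  a = b - 0
  v = 2
  t = 4 * 6
  u = a
  return d
After constant-fold (7 stmts):
  d = 7
  b = 1 + d
  a = b
  v = 2
  t = 24
  u = a
  return d
After copy-propagate (7 stmts):
  d = 7
  b = 1 + 7
  a = b
  v = 2
  t = 24
  u = b
  return 7
After constant-fold (7 stmts):
  d = 7
  b = 8
  a = b
  v = 2
  t = 24
  u = b
  return 7
After dead-code-elim (1 stmts):
  return 7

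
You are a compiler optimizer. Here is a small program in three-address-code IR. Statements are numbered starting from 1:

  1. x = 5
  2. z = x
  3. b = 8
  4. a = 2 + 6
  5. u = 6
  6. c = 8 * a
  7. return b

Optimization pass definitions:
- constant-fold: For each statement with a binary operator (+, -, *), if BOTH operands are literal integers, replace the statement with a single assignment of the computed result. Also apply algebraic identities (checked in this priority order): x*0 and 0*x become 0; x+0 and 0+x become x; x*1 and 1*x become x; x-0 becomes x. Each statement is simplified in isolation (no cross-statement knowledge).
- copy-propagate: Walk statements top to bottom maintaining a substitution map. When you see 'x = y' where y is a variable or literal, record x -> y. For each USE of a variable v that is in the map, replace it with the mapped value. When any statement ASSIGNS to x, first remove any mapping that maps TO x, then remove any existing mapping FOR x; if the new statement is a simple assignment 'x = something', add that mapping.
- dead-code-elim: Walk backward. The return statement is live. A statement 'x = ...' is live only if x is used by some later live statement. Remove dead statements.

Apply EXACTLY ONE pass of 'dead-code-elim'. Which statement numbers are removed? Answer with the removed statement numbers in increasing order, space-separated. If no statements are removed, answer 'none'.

Backward liveness scan:
Stmt 1 'x = 5': DEAD (x not in live set [])
Stmt 2 'z = x': DEAD (z not in live set [])
Stmt 3 'b = 8': KEEP (b is live); live-in = []
Stmt 4 'a = 2 + 6': DEAD (a not in live set ['b'])
Stmt 5 'u = 6': DEAD (u not in live set ['b'])
Stmt 6 'c = 8 * a': DEAD (c not in live set ['b'])
Stmt 7 'return b': KEEP (return); live-in = ['b']
Removed statement numbers: [1, 2, 4, 5, 6]
Surviving IR:
  b = 8
  return b

Answer: 1 2 4 5 6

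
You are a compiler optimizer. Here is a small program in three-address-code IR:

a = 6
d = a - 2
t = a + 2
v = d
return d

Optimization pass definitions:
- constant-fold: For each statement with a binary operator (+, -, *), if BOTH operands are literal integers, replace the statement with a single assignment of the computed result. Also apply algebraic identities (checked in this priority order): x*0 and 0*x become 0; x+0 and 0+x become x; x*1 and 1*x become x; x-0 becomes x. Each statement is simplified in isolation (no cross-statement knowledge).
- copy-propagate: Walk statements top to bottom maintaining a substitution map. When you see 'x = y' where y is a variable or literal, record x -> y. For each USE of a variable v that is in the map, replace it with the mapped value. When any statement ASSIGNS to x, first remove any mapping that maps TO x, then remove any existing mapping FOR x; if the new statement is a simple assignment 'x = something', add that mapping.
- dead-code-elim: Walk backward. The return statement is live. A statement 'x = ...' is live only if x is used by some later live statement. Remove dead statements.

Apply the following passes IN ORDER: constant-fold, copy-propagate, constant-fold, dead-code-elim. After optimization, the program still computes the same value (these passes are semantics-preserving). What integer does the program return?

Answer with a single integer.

Initial IR:
  a = 6
  d = a - 2
  t = a + 2
  v = d
  return d
After constant-fold (5 stmts):
  a = 6
  d = a - 2
  t = a + 2
  v = d
  return d
After copy-propagate (5 stmts):
  a = 6
  d = 6 - 2
  t = 6 + 2
  v = d
  return d
After constant-fold (5 stmts):
  a = 6
  d = 4
  t = 8
  v = d
  return d
After dead-code-elim (2 stmts):
  d = 4
  return d
Evaluate:
  a = 6  =>  a = 6
  d = a - 2  =>  d = 4
  t = a + 2  =>  t = 8
  v = d  =>  v = 4
  return d = 4

Answer: 4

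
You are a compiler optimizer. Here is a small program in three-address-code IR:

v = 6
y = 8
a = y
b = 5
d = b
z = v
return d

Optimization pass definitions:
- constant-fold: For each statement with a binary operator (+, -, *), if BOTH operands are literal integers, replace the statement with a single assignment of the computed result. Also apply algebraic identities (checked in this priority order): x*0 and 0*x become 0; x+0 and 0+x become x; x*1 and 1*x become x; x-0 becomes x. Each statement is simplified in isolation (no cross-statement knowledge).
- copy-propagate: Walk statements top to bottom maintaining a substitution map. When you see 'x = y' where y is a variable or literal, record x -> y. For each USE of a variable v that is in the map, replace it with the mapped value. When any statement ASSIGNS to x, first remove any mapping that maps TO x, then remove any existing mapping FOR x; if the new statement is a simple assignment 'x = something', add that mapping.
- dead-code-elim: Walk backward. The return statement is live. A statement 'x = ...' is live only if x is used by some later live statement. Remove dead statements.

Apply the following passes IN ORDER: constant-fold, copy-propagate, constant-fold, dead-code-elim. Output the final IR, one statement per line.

Answer: return 5

Derivation:
Initial IR:
  v = 6
  y = 8
  a = y
  b = 5
  d = b
  z = v
  return d
After constant-fold (7 stmts):
  v = 6
  y = 8
  a = y
  b = 5
  d = b
  z = v
  return d
After copy-propagate (7 stmts):
  v = 6
  y = 8
  a = 8
  b = 5
  d = 5
  z = 6
  return 5
After constant-fold (7 stmts):
  v = 6
  y = 8
  a = 8
  b = 5
  d = 5
  z = 6
  return 5
After dead-code-elim (1 stmts):
  return 5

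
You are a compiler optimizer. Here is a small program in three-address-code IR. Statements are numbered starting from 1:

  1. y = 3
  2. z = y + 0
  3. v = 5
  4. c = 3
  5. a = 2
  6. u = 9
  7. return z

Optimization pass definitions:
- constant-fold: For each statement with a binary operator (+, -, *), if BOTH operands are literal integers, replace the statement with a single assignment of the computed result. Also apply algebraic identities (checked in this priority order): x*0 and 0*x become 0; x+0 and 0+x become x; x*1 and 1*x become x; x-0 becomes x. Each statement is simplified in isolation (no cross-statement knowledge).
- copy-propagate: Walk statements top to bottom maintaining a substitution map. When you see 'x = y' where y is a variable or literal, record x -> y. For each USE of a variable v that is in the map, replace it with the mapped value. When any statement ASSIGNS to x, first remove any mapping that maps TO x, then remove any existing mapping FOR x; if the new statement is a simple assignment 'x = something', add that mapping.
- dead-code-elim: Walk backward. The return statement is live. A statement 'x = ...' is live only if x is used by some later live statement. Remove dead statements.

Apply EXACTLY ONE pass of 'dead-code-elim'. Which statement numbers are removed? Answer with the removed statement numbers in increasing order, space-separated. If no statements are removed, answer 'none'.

Backward liveness scan:
Stmt 1 'y = 3': KEEP (y is live); live-in = []
Stmt 2 'z = y + 0': KEEP (z is live); live-in = ['y']
Stmt 3 'v = 5': DEAD (v not in live set ['z'])
Stmt 4 'c = 3': DEAD (c not in live set ['z'])
Stmt 5 'a = 2': DEAD (a not in live set ['z'])
Stmt 6 'u = 9': DEAD (u not in live set ['z'])
Stmt 7 'return z': KEEP (return); live-in = ['z']
Removed statement numbers: [3, 4, 5, 6]
Surviving IR:
  y = 3
  z = y + 0
  return z

Answer: 3 4 5 6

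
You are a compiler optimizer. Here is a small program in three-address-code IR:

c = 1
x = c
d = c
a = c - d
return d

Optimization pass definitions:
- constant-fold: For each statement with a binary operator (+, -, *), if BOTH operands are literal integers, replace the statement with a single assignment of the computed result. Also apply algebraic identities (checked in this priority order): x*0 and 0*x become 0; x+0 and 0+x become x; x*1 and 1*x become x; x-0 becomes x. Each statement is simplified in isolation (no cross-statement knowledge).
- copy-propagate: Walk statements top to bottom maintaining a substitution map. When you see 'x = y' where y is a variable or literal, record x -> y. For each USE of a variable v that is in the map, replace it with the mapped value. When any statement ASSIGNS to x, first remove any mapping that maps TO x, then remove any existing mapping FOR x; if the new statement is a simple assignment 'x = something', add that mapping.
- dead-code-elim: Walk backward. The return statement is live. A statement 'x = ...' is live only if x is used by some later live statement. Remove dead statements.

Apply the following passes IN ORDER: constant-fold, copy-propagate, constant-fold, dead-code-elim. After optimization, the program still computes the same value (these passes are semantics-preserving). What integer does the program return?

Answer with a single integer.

Answer: 1

Derivation:
Initial IR:
  c = 1
  x = c
  d = c
  a = c - d
  return d
After constant-fold (5 stmts):
  c = 1
  x = c
  d = c
  a = c - d
  return d
After copy-propagate (5 stmts):
  c = 1
  x = 1
  d = 1
  a = 1 - 1
  return 1
After constant-fold (5 stmts):
  c = 1
  x = 1
  d = 1
  a = 0
  return 1
After dead-code-elim (1 stmts):
  return 1
Evaluate:
  c = 1  =>  c = 1
  x = c  =>  x = 1
  d = c  =>  d = 1
  a = c - d  =>  a = 0
  return d = 1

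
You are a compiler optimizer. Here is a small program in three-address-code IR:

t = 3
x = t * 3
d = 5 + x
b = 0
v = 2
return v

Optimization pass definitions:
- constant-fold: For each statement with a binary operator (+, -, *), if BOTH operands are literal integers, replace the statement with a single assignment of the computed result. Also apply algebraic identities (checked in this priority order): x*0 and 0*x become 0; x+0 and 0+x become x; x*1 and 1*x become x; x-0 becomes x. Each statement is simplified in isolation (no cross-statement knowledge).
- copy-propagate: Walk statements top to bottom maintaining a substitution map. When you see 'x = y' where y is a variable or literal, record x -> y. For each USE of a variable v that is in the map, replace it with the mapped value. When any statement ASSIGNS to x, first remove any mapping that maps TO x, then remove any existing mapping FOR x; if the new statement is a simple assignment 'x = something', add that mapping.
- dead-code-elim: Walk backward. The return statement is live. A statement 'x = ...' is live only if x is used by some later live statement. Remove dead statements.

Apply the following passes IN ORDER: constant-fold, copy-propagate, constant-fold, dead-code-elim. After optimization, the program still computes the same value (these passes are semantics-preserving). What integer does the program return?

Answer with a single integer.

Answer: 2

Derivation:
Initial IR:
  t = 3
  x = t * 3
  d = 5 + x
  b = 0
  v = 2
  return v
After constant-fold (6 stmts):
  t = 3
  x = t * 3
  d = 5 + x
  b = 0
  v = 2
  return v
After copy-propagate (6 stmts):
  t = 3
  x = 3 * 3
  d = 5 + x
  b = 0
  v = 2
  return 2
After constant-fold (6 stmts):
  t = 3
  x = 9
  d = 5 + x
  b = 0
  v = 2
  return 2
After dead-code-elim (1 stmts):
  return 2
Evaluate:
  t = 3  =>  t = 3
  x = t * 3  =>  x = 9
  d = 5 + x  =>  d = 14
  b = 0  =>  b = 0
  v = 2  =>  v = 2
  return v = 2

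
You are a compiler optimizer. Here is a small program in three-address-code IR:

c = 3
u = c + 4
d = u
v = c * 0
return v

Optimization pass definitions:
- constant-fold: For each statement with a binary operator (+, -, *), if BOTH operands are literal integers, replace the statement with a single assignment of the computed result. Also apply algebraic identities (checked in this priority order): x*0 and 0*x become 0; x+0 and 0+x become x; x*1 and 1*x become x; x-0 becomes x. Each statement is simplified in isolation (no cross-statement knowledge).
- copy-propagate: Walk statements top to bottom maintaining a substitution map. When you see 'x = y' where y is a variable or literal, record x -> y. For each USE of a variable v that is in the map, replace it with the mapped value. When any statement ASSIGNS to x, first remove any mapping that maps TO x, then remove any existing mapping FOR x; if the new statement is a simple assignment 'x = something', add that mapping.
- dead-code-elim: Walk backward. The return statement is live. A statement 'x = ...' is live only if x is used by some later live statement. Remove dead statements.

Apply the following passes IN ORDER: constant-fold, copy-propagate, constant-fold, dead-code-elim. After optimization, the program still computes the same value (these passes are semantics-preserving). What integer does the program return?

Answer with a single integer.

Answer: 0

Derivation:
Initial IR:
  c = 3
  u = c + 4
  d = u
  v = c * 0
  return v
After constant-fold (5 stmts):
  c = 3
  u = c + 4
  d = u
  v = 0
  return v
After copy-propagate (5 stmts):
  c = 3
  u = 3 + 4
  d = u
  v = 0
  return 0
After constant-fold (5 stmts):
  c = 3
  u = 7
  d = u
  v = 0
  return 0
After dead-code-elim (1 stmts):
  return 0
Evaluate:
  c = 3  =>  c = 3
  u = c + 4  =>  u = 7
  d = u  =>  d = 7
  v = c * 0  =>  v = 0
  return v = 0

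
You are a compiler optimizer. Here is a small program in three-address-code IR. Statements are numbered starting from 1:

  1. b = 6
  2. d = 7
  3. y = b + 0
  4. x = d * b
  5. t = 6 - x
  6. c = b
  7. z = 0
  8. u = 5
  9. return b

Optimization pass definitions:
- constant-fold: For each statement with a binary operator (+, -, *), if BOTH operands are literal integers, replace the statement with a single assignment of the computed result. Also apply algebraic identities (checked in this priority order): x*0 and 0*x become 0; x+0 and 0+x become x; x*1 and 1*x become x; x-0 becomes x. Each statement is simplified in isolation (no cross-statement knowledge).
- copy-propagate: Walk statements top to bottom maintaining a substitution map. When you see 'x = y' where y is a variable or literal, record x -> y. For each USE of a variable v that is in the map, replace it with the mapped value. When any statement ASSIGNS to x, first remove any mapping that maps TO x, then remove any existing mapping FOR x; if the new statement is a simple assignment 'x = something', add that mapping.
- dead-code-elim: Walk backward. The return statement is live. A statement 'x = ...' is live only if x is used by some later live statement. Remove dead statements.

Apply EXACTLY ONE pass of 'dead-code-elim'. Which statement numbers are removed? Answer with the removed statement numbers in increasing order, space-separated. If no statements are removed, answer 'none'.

Answer: 2 3 4 5 6 7 8

Derivation:
Backward liveness scan:
Stmt 1 'b = 6': KEEP (b is live); live-in = []
Stmt 2 'd = 7': DEAD (d not in live set ['b'])
Stmt 3 'y = b + 0': DEAD (y not in live set ['b'])
Stmt 4 'x = d * b': DEAD (x not in live set ['b'])
Stmt 5 't = 6 - x': DEAD (t not in live set ['b'])
Stmt 6 'c = b': DEAD (c not in live set ['b'])
Stmt 7 'z = 0': DEAD (z not in live set ['b'])
Stmt 8 'u = 5': DEAD (u not in live set ['b'])
Stmt 9 'return b': KEEP (return); live-in = ['b']
Removed statement numbers: [2, 3, 4, 5, 6, 7, 8]
Surviving IR:
  b = 6
  return b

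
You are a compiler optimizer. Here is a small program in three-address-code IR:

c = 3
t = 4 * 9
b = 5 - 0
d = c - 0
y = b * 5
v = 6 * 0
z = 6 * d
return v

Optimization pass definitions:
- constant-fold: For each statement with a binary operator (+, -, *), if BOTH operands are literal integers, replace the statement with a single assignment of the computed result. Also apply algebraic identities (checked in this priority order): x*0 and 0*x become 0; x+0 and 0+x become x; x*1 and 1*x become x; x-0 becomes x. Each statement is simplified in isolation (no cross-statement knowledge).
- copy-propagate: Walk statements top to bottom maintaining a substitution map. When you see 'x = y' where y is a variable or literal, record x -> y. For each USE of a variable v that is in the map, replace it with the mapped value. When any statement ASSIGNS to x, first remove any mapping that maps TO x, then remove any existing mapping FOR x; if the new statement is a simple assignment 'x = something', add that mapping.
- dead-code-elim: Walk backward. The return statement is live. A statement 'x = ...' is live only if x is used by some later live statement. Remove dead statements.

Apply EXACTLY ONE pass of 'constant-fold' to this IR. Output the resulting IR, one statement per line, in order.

Applying constant-fold statement-by-statement:
  [1] c = 3  (unchanged)
  [2] t = 4 * 9  -> t = 36
  [3] b = 5 - 0  -> b = 5
  [4] d = c - 0  -> d = c
  [5] y = b * 5  (unchanged)
  [6] v = 6 * 0  -> v = 0
  [7] z = 6 * d  (unchanged)
  [8] return v  (unchanged)
Result (8 stmts):
  c = 3
  t = 36
  b = 5
  d = c
  y = b * 5
  v = 0
  z = 6 * d
  return v

Answer: c = 3
t = 36
b = 5
d = c
y = b * 5
v = 0
z = 6 * d
return v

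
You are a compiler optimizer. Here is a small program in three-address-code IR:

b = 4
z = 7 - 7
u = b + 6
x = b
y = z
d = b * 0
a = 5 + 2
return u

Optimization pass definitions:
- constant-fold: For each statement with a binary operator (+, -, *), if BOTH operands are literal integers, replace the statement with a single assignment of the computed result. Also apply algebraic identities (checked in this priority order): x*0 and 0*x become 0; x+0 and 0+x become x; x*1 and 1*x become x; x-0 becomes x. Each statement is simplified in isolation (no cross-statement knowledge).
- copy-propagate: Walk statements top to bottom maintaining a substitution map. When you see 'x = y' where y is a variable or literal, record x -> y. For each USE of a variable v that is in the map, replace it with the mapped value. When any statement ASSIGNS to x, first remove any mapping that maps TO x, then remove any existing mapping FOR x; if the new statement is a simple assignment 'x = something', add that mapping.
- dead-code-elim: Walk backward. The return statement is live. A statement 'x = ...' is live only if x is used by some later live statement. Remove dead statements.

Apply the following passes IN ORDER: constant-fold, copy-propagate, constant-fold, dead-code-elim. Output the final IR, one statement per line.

Initial IR:
  b = 4
  z = 7 - 7
  u = b + 6
  x = b
  y = z
  d = b * 0
  a = 5 + 2
  return u
After constant-fold (8 stmts):
  b = 4
  z = 0
  u = b + 6
  x = b
  y = z
  d = 0
  a = 7
  return u
After copy-propagate (8 stmts):
  b = 4
  z = 0
  u = 4 + 6
  x = 4
  y = 0
  d = 0
  a = 7
  return u
After constant-fold (8 stmts):
  b = 4
  z = 0
  u = 10
  x = 4
  y = 0
  d = 0
  a = 7
  return u
After dead-code-elim (2 stmts):
  u = 10
  return u

Answer: u = 10
return u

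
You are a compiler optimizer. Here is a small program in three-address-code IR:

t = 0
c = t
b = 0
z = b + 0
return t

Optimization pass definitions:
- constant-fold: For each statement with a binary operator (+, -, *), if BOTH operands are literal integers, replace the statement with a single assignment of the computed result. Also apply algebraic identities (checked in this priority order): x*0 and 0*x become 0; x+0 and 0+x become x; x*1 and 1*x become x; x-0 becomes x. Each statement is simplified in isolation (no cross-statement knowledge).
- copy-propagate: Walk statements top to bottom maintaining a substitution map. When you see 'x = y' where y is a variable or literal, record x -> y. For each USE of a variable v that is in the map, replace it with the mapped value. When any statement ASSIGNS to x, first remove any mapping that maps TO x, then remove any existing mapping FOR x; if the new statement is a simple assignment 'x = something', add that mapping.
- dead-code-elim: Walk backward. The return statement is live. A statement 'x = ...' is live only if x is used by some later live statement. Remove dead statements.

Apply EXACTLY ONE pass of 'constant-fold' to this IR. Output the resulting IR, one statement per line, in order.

Answer: t = 0
c = t
b = 0
z = b
return t

Derivation:
Applying constant-fold statement-by-statement:
  [1] t = 0  (unchanged)
  [2] c = t  (unchanged)
  [3] b = 0  (unchanged)
  [4] z = b + 0  -> z = b
  [5] return t  (unchanged)
Result (5 stmts):
  t = 0
  c = t
  b = 0
  z = b
  return t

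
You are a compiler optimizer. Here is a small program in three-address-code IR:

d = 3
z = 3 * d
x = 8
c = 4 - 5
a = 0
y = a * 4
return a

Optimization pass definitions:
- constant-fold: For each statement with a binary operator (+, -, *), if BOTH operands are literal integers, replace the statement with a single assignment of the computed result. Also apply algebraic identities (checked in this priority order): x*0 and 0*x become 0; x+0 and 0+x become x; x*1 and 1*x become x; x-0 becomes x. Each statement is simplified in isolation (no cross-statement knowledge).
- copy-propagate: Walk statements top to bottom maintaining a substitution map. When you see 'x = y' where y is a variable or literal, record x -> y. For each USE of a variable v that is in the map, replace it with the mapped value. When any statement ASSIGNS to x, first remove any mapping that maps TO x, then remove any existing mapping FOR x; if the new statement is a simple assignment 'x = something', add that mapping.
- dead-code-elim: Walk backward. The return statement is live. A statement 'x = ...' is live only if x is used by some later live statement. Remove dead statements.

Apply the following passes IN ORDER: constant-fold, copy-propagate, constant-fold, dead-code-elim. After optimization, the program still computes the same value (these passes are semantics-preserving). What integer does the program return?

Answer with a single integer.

Initial IR:
  d = 3
  z = 3 * d
  x = 8
  c = 4 - 5
  a = 0
  y = a * 4
  return a
After constant-fold (7 stmts):
  d = 3
  z = 3 * d
  x = 8
  c = -1
  a = 0
  y = a * 4
  return a
After copy-propagate (7 stmts):
  d = 3
  z = 3 * 3
  x = 8
  c = -1
  a = 0
  y = 0 * 4
  return 0
After constant-fold (7 stmts):
  d = 3
  z = 9
  x = 8
  c = -1
  a = 0
  y = 0
  return 0
After dead-code-elim (1 stmts):
  return 0
Evaluate:
  d = 3  =>  d = 3
  z = 3 * d  =>  z = 9
  x = 8  =>  x = 8
  c = 4 - 5  =>  c = -1
  a = 0  =>  a = 0
  y = a * 4  =>  y = 0
  return a = 0

Answer: 0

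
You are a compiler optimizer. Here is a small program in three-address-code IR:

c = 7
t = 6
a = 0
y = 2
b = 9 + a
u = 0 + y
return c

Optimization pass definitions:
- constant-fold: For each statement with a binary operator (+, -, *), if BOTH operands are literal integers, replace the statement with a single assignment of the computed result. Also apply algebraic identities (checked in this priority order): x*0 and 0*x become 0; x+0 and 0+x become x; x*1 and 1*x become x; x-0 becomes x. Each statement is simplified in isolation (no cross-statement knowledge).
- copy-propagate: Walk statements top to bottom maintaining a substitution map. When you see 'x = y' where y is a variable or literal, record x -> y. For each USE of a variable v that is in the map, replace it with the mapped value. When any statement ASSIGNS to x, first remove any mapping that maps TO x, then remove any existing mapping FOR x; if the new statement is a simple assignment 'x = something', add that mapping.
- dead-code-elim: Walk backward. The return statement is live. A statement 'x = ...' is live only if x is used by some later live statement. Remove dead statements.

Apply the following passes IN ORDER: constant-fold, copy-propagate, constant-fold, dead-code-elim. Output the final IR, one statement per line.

Initial IR:
  c = 7
  t = 6
  a = 0
  y = 2
  b = 9 + a
  u = 0 + y
  return c
After constant-fold (7 stmts):
  c = 7
  t = 6
  a = 0
  y = 2
  b = 9 + a
  u = y
  return c
After copy-propagate (7 stmts):
  c = 7
  t = 6
  a = 0
  y = 2
  b = 9 + 0
  u = 2
  return 7
After constant-fold (7 stmts):
  c = 7
  t = 6
  a = 0
  y = 2
  b = 9
  u = 2
  return 7
After dead-code-elim (1 stmts):
  return 7

Answer: return 7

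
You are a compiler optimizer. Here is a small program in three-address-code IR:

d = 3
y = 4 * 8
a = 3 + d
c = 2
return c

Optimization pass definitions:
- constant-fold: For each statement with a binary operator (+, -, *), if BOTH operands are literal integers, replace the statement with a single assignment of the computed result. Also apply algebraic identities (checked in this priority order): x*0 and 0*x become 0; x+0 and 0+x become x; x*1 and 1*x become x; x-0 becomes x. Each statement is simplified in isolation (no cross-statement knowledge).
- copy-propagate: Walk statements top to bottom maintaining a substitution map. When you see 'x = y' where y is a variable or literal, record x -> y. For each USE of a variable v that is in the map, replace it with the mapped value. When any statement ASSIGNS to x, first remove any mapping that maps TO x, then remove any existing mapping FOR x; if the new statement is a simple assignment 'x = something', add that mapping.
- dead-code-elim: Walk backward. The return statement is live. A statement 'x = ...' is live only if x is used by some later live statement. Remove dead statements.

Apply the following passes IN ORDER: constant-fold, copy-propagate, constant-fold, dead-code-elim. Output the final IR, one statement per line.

Initial IR:
  d = 3
  y = 4 * 8
  a = 3 + d
  c = 2
  return c
After constant-fold (5 stmts):
  d = 3
  y = 32
  a = 3 + d
  c = 2
  return c
After copy-propagate (5 stmts):
  d = 3
  y = 32
  a = 3 + 3
  c = 2
  return 2
After constant-fold (5 stmts):
  d = 3
  y = 32
  a = 6
  c = 2
  return 2
After dead-code-elim (1 stmts):
  return 2

Answer: return 2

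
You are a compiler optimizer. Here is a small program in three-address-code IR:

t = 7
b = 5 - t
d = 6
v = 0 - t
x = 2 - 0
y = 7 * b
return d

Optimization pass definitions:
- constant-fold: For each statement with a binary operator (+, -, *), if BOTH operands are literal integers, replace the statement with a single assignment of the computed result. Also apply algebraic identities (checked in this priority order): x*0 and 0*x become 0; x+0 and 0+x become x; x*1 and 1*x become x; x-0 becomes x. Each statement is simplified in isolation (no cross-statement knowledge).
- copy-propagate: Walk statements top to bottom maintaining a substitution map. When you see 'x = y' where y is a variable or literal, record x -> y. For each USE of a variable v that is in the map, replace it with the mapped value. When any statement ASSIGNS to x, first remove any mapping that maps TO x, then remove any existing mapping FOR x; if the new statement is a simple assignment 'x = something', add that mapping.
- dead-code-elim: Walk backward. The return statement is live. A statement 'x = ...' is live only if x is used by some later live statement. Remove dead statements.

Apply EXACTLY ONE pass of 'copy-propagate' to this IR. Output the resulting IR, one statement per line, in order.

Applying copy-propagate statement-by-statement:
  [1] t = 7  (unchanged)
  [2] b = 5 - t  -> b = 5 - 7
  [3] d = 6  (unchanged)
  [4] v = 0 - t  -> v = 0 - 7
  [5] x = 2 - 0  (unchanged)
  [6] y = 7 * b  (unchanged)
  [7] return d  -> return 6
Result (7 stmts):
  t = 7
  b = 5 - 7
  d = 6
  v = 0 - 7
  x = 2 - 0
  y = 7 * b
  return 6

Answer: t = 7
b = 5 - 7
d = 6
v = 0 - 7
x = 2 - 0
y = 7 * b
return 6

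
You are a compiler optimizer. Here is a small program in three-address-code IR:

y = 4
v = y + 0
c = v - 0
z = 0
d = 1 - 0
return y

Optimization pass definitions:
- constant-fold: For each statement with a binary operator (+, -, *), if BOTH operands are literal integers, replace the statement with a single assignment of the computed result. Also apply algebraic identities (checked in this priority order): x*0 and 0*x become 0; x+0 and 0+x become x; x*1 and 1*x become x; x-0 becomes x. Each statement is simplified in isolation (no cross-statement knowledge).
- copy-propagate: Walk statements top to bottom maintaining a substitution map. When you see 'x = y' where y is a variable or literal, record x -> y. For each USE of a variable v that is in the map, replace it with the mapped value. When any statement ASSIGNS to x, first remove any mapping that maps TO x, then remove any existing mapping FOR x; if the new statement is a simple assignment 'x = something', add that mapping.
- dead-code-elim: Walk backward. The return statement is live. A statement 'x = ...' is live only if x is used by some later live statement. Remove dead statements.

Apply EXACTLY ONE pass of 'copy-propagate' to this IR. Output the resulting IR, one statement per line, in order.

Answer: y = 4
v = 4 + 0
c = v - 0
z = 0
d = 1 - 0
return 4

Derivation:
Applying copy-propagate statement-by-statement:
  [1] y = 4  (unchanged)
  [2] v = y + 0  -> v = 4 + 0
  [3] c = v - 0  (unchanged)
  [4] z = 0  (unchanged)
  [5] d = 1 - 0  (unchanged)
  [6] return y  -> return 4
Result (6 stmts):
  y = 4
  v = 4 + 0
  c = v - 0
  z = 0
  d = 1 - 0
  return 4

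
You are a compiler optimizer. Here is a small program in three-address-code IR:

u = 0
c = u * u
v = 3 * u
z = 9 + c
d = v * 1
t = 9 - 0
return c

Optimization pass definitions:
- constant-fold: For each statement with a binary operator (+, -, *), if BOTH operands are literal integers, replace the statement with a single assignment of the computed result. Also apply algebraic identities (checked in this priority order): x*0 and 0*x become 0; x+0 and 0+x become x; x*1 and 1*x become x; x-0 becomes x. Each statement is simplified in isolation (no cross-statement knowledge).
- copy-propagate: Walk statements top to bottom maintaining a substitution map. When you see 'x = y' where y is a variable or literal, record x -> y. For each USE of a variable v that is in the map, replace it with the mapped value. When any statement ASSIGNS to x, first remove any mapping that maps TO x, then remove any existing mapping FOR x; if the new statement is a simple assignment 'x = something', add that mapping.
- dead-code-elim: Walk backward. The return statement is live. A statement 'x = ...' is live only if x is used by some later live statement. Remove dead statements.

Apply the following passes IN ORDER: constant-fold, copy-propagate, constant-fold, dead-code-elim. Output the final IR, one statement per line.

Initial IR:
  u = 0
  c = u * u
  v = 3 * u
  z = 9 + c
  d = v * 1
  t = 9 - 0
  return c
After constant-fold (7 stmts):
  u = 0
  c = u * u
  v = 3 * u
  z = 9 + c
  d = v
  t = 9
  return c
After copy-propagate (7 stmts):
  u = 0
  c = 0 * 0
  v = 3 * 0
  z = 9 + c
  d = v
  t = 9
  return c
After constant-fold (7 stmts):
  u = 0
  c = 0
  v = 0
  z = 9 + c
  d = v
  t = 9
  return c
After dead-code-elim (2 stmts):
  c = 0
  return c

Answer: c = 0
return c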